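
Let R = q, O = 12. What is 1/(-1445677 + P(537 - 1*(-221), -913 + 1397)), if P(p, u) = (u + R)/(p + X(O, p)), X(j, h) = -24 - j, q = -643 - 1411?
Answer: -361/521890182 ≈ -6.9172e-7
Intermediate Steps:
q = -2054
R = -2054
P(p, u) = (-2054 + u)/(-36 + p) (P(p, u) = (u - 2054)/(p + (-24 - 1*12)) = (-2054 + u)/(p + (-24 - 12)) = (-2054 + u)/(p - 36) = (-2054 + u)/(-36 + p))
1/(-1445677 + P(537 - 1*(-221), -913 + 1397)) = 1/(-1445677 + (-2054 + (-913 + 1397))/(-36 + (537 - 1*(-221)))) = 1/(-1445677 + (-2054 + 484)/(-36 + (537 + 221))) = 1/(-1445677 - 1570/(-36 + 758)) = 1/(-1445677 - 1570/722) = 1/(-1445677 + (1/722)*(-1570)) = 1/(-1445677 - 785/361) = 1/(-521890182/361) = -361/521890182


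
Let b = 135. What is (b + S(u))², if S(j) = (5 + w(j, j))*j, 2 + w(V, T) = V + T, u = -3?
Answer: 20736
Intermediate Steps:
w(V, T) = -2 + T + V (w(V, T) = -2 + (V + T) = -2 + (T + V) = -2 + T + V)
S(j) = j*(3 + 2*j) (S(j) = (5 + (-2 + j + j))*j = (5 + (-2 + 2*j))*j = (3 + 2*j)*j = j*(3 + 2*j))
(b + S(u))² = (135 - 3*(3 + 2*(-3)))² = (135 - 3*(3 - 6))² = (135 - 3*(-3))² = (135 + 9)² = 144² = 20736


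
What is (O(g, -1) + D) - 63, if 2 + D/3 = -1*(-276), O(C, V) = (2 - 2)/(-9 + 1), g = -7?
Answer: 759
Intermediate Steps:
O(C, V) = 0 (O(C, V) = 0/(-8) = 0*(-⅛) = 0)
D = 822 (D = -6 + 3*(-1*(-276)) = -6 + 3*276 = -6 + 828 = 822)
(O(g, -1) + D) - 63 = (0 + 822) - 63 = 822 - 63 = 759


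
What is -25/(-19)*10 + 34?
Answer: 896/19 ≈ 47.158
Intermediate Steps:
-25/(-19)*10 + 34 = -25*(-1/19)*10 + 34 = (25/19)*10 + 34 = 250/19 + 34 = 896/19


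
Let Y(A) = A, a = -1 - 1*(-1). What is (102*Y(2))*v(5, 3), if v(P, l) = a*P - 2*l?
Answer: -1224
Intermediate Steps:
a = 0 (a = -1 + 1 = 0)
v(P, l) = -2*l (v(P, l) = 0*P - 2*l = 0 - 2*l = -2*l)
(102*Y(2))*v(5, 3) = (102*2)*(-2*3) = 204*(-6) = -1224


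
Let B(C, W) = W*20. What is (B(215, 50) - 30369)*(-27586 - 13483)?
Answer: 1206155461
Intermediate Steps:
B(C, W) = 20*W
(B(215, 50) - 30369)*(-27586 - 13483) = (20*50 - 30369)*(-27586 - 13483) = (1000 - 30369)*(-41069) = -29369*(-41069) = 1206155461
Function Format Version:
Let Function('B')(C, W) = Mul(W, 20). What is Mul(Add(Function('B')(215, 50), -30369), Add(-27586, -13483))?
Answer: 1206155461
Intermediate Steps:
Function('B')(C, W) = Mul(20, W)
Mul(Add(Function('B')(215, 50), -30369), Add(-27586, -13483)) = Mul(Add(Mul(20, 50), -30369), Add(-27586, -13483)) = Mul(Add(1000, -30369), -41069) = Mul(-29369, -41069) = 1206155461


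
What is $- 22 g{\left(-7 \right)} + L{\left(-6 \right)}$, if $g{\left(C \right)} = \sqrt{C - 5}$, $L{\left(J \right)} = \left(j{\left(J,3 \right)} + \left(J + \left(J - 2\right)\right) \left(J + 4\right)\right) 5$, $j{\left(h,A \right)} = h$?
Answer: $110 - 44 i \sqrt{3} \approx 110.0 - 76.21 i$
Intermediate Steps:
$L{\left(J \right)} = 5 J + 5 \left(-2 + 2 J\right) \left(4 + J\right)$ ($L{\left(J \right)} = \left(J + \left(J + \left(J - 2\right)\right) \left(J + 4\right)\right) 5 = \left(J + \left(J + \left(J - 2\right)\right) \left(4 + J\right)\right) 5 = \left(J + \left(J + \left(-2 + J\right)\right) \left(4 + J\right)\right) 5 = \left(J + \left(-2 + 2 J\right) \left(4 + J\right)\right) 5 = 5 J + 5 \left(-2 + 2 J\right) \left(4 + J\right)$)
$g{\left(C \right)} = \sqrt{-5 + C}$
$- 22 g{\left(-7 \right)} + L{\left(-6 \right)} = - 22 \sqrt{-5 - 7} + \left(-40 + 10 \left(-6\right)^{2} + 35 \left(-6\right)\right) = - 22 \sqrt{-12} - -110 = - 22 \cdot 2 i \sqrt{3} - -110 = - 44 i \sqrt{3} + 110 = 110 - 44 i \sqrt{3}$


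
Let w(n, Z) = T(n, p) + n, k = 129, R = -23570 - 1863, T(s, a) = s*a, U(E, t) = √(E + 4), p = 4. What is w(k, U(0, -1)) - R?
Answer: 26078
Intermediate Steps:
U(E, t) = √(4 + E)
T(s, a) = a*s
R = -25433
w(n, Z) = 5*n (w(n, Z) = 4*n + n = 5*n)
w(k, U(0, -1)) - R = 5*129 - 1*(-25433) = 645 + 25433 = 26078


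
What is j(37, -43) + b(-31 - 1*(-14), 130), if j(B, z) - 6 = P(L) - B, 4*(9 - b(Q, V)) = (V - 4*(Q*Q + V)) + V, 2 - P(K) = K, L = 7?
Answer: 327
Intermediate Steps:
P(K) = 2 - K
b(Q, V) = 9 + Q² + V/2 (b(Q, V) = 9 - ((V - 4*(Q*Q + V)) + V)/4 = 9 - ((V - 4*(Q² + V)) + V)/4 = 9 - ((V - 4*(V + Q²)) + V)/4 = 9 - ((V + (-4*V - 4*Q²)) + V)/4 = 9 - ((-4*Q² - 3*V) + V)/4 = 9 - (-4*Q² - 2*V)/4 = 9 + (Q² + V/2) = 9 + Q² + V/2)
j(B, z) = 1 - B (j(B, z) = 6 + ((2 - 1*7) - B) = 6 + ((2 - 7) - B) = 6 + (-5 - B) = 1 - B)
j(37, -43) + b(-31 - 1*(-14), 130) = (1 - 1*37) + (9 + (-31 - 1*(-14))² + (½)*130) = (1 - 37) + (9 + (-31 + 14)² + 65) = -36 + (9 + (-17)² + 65) = -36 + (9 + 289 + 65) = -36 + 363 = 327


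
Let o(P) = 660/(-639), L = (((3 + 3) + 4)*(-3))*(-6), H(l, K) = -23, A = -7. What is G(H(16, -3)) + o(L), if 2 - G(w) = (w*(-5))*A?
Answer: 171671/213 ≈ 805.97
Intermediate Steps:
L = 180 (L = ((6 + 4)*(-3))*(-6) = (10*(-3))*(-6) = -30*(-6) = 180)
o(P) = -220/213 (o(P) = 660*(-1/639) = -220/213)
G(w) = 2 - 35*w (G(w) = 2 - w*(-5)*(-7) = 2 - (-5*w)*(-7) = 2 - 35*w)
G(H(16, -3)) + o(L) = (2 - 35*(-23)) - 220/213 = (2 + 805) - 220/213 = 807 - 220/213 = 171671/213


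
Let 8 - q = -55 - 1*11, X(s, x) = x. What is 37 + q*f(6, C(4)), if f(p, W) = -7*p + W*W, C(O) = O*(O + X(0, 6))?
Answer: 115329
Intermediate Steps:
q = 74 (q = 8 - (-55 - 1*11) = 8 - (-55 - 11) = 8 - 1*(-66) = 8 + 66 = 74)
C(O) = O*(6 + O) (C(O) = O*(O + 6) = O*(6 + O))
f(p, W) = W² - 7*p (f(p, W) = -7*p + W² = W² - 7*p)
37 + q*f(6, C(4)) = 37 + 74*((4*(6 + 4))² - 7*6) = 37 + 74*((4*10)² - 42) = 37 + 74*(40² - 42) = 37 + 74*(1600 - 42) = 37 + 74*1558 = 37 + 115292 = 115329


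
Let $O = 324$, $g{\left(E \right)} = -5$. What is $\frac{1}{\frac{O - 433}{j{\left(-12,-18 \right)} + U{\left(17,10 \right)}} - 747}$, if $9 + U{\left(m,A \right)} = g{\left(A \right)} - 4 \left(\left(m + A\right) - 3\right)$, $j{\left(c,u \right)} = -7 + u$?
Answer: $- \frac{135}{100736} \approx -0.0013401$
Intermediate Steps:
$U{\left(m,A \right)} = -2 - 4 A - 4 m$ ($U{\left(m,A \right)} = -9 - \left(5 + 4 \left(\left(m + A\right) - 3\right)\right) = -9 - \left(5 + 4 \left(\left(A + m\right) - 3\right)\right) = -9 - \left(5 + 4 \left(-3 + A + m\right)\right) = -9 - \left(-7 + 4 A + 4 m\right) = -2 - 4 A - 4 m$)
$\frac{1}{\frac{O - 433}{j{\left(-12,-18 \right)} + U{\left(17,10 \right)}} - 747} = \frac{1}{\frac{324 - 433}{\left(-7 - 18\right) - 110} - 747} = \frac{1}{- \frac{109}{-25 - 110} - 747} = \frac{1}{- \frac{109}{-135} - 747} = \frac{1}{\left(-109\right) \left(- \frac{1}{135}\right) - 747} = \frac{1}{\frac{109}{135} - 747} = \frac{1}{- \frac{100736}{135}} = - \frac{135}{100736}$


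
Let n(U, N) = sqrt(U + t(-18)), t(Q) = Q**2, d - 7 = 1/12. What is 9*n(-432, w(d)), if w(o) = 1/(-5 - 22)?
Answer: 54*I*sqrt(3) ≈ 93.531*I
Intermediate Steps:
d = 85/12 (d = 7 + 1/12 = 85/12 ≈ 7.0833)
w(o) = -1/27 (w(o) = 1/(-27) = -1/27)
n(U, N) = sqrt(324 + U) (n(U, N) = sqrt(U + (-18)**2) = sqrt(U + 324) = sqrt(324 + U))
9*n(-432, w(d)) = 9*sqrt(324 - 432) = 9*sqrt(-108) = 9*(6*I*sqrt(3)) = 54*I*sqrt(3)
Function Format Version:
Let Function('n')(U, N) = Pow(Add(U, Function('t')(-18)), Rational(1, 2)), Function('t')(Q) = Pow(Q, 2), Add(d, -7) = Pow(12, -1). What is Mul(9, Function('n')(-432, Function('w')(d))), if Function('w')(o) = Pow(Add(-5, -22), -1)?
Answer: Mul(54, I, Pow(3, Rational(1, 2))) ≈ Mul(93.531, I)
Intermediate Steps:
d = Rational(85, 12) (d = Add(7, Pow(12, -1)) = Add(7, Rational(1, 12)) = Rational(85, 12) ≈ 7.0833)
Function('w')(o) = Rational(-1, 27) (Function('w')(o) = Pow(-27, -1) = Rational(-1, 27))
Function('n')(U, N) = Pow(Add(324, U), Rational(1, 2)) (Function('n')(U, N) = Pow(Add(U, Pow(-18, 2)), Rational(1, 2)) = Pow(Add(U, 324), Rational(1, 2)) = Pow(Add(324, U), Rational(1, 2)))
Mul(9, Function('n')(-432, Function('w')(d))) = Mul(9, Pow(Add(324, -432), Rational(1, 2))) = Mul(9, Pow(-108, Rational(1, 2))) = Mul(9, Mul(6, I, Pow(3, Rational(1, 2)))) = Mul(54, I, Pow(3, Rational(1, 2)))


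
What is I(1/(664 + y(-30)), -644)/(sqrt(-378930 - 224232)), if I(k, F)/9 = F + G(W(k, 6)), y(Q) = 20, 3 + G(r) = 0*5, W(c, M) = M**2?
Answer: 1941*I*sqrt(67018)/67018 ≈ 7.4977*I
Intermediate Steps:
G(r) = -3 (G(r) = -3 + 0*5 = -3 + 0 = -3)
I(k, F) = -27 + 9*F (I(k, F) = 9*(F - 3) = 9*(-3 + F) = -27 + 9*F)
I(1/(664 + y(-30)), -644)/(sqrt(-378930 - 224232)) = (-27 + 9*(-644))/(sqrt(-378930 - 224232)) = (-27 - 5796)/(sqrt(-603162)) = -5823*(-I*sqrt(67018)/201054) = -(-1941)*I*sqrt(67018)/67018 = 1941*I*sqrt(67018)/67018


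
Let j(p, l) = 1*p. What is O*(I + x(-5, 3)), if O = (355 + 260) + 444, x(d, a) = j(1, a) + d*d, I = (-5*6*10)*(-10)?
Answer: 3204534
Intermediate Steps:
I = 3000 (I = -30*10*(-10) = -300*(-10) = 3000)
j(p, l) = p
x(d, a) = 1 + d**2 (x(d, a) = 1 + d*d = 1 + d**2)
O = 1059 (O = 615 + 444 = 1059)
O*(I + x(-5, 3)) = 1059*(3000 + (1 + (-5)**2)) = 1059*(3000 + (1 + 25)) = 1059*(3000 + 26) = 1059*3026 = 3204534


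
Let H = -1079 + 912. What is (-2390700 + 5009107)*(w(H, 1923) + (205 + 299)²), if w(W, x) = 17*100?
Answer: 669568564412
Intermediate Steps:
H = -167
w(W, x) = 1700
(-2390700 + 5009107)*(w(H, 1923) + (205 + 299)²) = (-2390700 + 5009107)*(1700 + (205 + 299)²) = 2618407*(1700 + 504²) = 2618407*(1700 + 254016) = 2618407*255716 = 669568564412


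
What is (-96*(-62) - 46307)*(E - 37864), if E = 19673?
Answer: 734097805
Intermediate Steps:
(-96*(-62) - 46307)*(E - 37864) = (-96*(-62) - 46307)*(19673 - 37864) = (5952 - 46307)*(-18191) = -40355*(-18191) = 734097805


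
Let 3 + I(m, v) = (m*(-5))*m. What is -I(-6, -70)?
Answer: 183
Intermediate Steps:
I(m, v) = -3 - 5*m² (I(m, v) = -3 + (m*(-5))*m = -3 + (-5*m)*m = -3 - 5*m²)
-I(-6, -70) = -(-3 - 5*(-6)²) = -(-3 - 5*36) = -(-3 - 180) = -1*(-183) = 183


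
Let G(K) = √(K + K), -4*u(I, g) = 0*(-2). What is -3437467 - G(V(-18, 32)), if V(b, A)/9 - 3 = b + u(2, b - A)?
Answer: -3437467 - 3*I*√30 ≈ -3.4375e+6 - 16.432*I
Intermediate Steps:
u(I, g) = 0 (u(I, g) = -0*(-2) = -¼*0 = 0)
V(b, A) = 27 + 9*b (V(b, A) = 27 + 9*(b + 0) = 27 + 9*b)
G(K) = √2*√K (G(K) = √(2*K) = √2*√K)
-3437467 - G(V(-18, 32)) = -3437467 - √2*√(27 + 9*(-18)) = -3437467 - √2*√(27 - 162) = -3437467 - √2*√(-135) = -3437467 - √2*3*I*√15 = -3437467 - 3*I*√30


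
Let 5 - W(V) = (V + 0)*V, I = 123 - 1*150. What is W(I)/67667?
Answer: -724/67667 ≈ -0.010699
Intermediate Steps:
I = -27 (I = 123 - 150 = -27)
W(V) = 5 - V² (W(V) = 5 - (V + 0)*V = 5 - V*V = 5 - V²)
W(I)/67667 = (5 - 1*(-27)²)/67667 = (5 - 1*729)*(1/67667) = (5 - 729)*(1/67667) = -724*1/67667 = -724/67667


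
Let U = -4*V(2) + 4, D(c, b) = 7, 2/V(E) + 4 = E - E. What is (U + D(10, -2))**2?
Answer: 169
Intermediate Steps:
V(E) = -1/2 (V(E) = 2/(-4 + (E - E)) = 2/(-4 + 0) = 2/(-4) = 2*(-1/4) = -1/2)
U = 6 (U = -4*(-1/2) + 4 = 2 + 4 = 6)
(U + D(10, -2))**2 = (6 + 7)**2 = 13**2 = 169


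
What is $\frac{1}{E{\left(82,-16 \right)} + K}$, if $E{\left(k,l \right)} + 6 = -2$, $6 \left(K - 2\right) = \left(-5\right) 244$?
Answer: $- \frac{3}{628} \approx -0.0047771$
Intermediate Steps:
$K = - \frac{604}{3}$ ($K = 2 + \frac{\left(-5\right) 244}{6} = 2 + \frac{1}{6} \left(-1220\right) = 2 - \frac{610}{3} = - \frac{604}{3} \approx -201.33$)
$E{\left(k,l \right)} = -8$ ($E{\left(k,l \right)} = -6 - 2 = -8$)
$\frac{1}{E{\left(82,-16 \right)} + K} = \frac{1}{-8 - \frac{604}{3}} = \frac{1}{- \frac{628}{3}} = - \frac{3}{628}$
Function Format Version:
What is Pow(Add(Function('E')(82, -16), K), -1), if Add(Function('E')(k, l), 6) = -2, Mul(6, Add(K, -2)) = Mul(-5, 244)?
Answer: Rational(-3, 628) ≈ -0.0047771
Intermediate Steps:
K = Rational(-604, 3) (K = Add(2, Mul(Rational(1, 6), Mul(-5, 244))) = Add(2, Mul(Rational(1, 6), -1220)) = Add(2, Rational(-610, 3)) = Rational(-604, 3) ≈ -201.33)
Function('E')(k, l) = -8 (Function('E')(k, l) = Add(-6, -2) = -8)
Pow(Add(Function('E')(82, -16), K), -1) = Pow(Add(-8, Rational(-604, 3)), -1) = Pow(Rational(-628, 3), -1) = Rational(-3, 628)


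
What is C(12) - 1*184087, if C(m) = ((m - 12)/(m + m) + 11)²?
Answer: -183966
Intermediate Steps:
C(m) = (11 + (-12 + m)/(2*m))² (C(m) = ((-12 + m)/((2*m)) + 11)² = ((-12 + m)*(1/(2*m)) + 11)² = ((-12 + m)/(2*m) + 11)² = (11 + (-12 + m)/(2*m))²)
C(12) - 1*184087 = (¼)*(-12 + 23*12)²/12² - 1*184087 = (¼)*(1/144)*(-12 + 276)² - 184087 = (¼)*(1/144)*264² - 184087 = (¼)*(1/144)*69696 - 184087 = 121 - 184087 = -183966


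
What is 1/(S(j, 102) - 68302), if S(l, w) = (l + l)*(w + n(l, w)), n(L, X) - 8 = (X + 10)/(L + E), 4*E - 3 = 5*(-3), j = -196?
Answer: -199/22129074 ≈ -8.9927e-6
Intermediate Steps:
E = -3 (E = 3/4 + (5*(-3))/4 = 3/4 + (1/4)*(-15) = 3/4 - 15/4 = -3)
n(L, X) = 8 + (10 + X)/(-3 + L) (n(L, X) = 8 + (X + 10)/(L - 3) = 8 + (10 + X)/(-3 + L))
S(l, w) = 2*l*(w + (-14 + w + 8*l)/(-3 + l)) (S(l, w) = (l + l)*(w + (-14 + w + 8*l)/(-3 + l)) = (2*l)*(w + (-14 + w + 8*l)/(-3 + l)) = 2*l*(w + (-14 + w + 8*l)/(-3 + l)))
1/(S(j, 102) - 68302) = 1/(2*(-196)*(-14 + 102 + 8*(-196) + 102*(-3 - 196))/(-3 - 196) - 68302) = 1/(2*(-196)*(-14 + 102 - 1568 + 102*(-199))/(-199) - 68302) = 1/(2*(-196)*(-1/199)*(-14 + 102 - 1568 - 20298) - 68302) = 1/(2*(-196)*(-1/199)*(-21778) - 68302) = 1/(-8536976/199 - 68302) = 1/(-22129074/199) = -199/22129074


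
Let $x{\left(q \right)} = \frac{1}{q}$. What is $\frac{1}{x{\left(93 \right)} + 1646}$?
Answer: $\frac{93}{153079} \approx 0.00060753$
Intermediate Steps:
$\frac{1}{x{\left(93 \right)} + 1646} = \frac{1}{\frac{1}{93} + 1646} = \frac{1}{\frac{153079}{93}} = \frac{93}{153079}$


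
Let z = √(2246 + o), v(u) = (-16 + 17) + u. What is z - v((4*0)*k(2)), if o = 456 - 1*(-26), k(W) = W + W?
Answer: -1 + 2*√682 ≈ 51.230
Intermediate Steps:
k(W) = 2*W
o = 482 (o = 456 + 26 = 482)
v(u) = 1 + u
z = 2*√682 (z = √(2246 + 482) = √2728 = 2*√682 ≈ 52.230)
z - v((4*0)*k(2)) = 2*√682 - (1 + (4*0)*(2*2)) = 2*√682 - (1 + 0*4) = 2*√682 - (1 + 0) = 2*√682 - 1*1 = 2*√682 - 1 = -1 + 2*√682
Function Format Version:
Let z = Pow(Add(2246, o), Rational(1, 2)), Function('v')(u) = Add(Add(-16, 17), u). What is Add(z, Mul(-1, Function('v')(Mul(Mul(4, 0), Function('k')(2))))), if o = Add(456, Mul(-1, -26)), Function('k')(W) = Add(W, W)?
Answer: Add(-1, Mul(2, Pow(682, Rational(1, 2)))) ≈ 51.230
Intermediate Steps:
Function('k')(W) = Mul(2, W)
o = 482 (o = Add(456, 26) = 482)
Function('v')(u) = Add(1, u)
z = Mul(2, Pow(682, Rational(1, 2))) (z = Pow(Add(2246, 482), Rational(1, 2)) = Pow(2728, Rational(1, 2)) = Mul(2, Pow(682, Rational(1, 2))) ≈ 52.230)
Add(z, Mul(-1, Function('v')(Mul(Mul(4, 0), Function('k')(2))))) = Add(Mul(2, Pow(682, Rational(1, 2))), Mul(-1, Add(1, Mul(Mul(4, 0), Mul(2, 2))))) = Add(Mul(2, Pow(682, Rational(1, 2))), Mul(-1, Add(1, Mul(0, 4)))) = Add(Mul(2, Pow(682, Rational(1, 2))), Mul(-1, Add(1, 0))) = Add(Mul(2, Pow(682, Rational(1, 2))), Mul(-1, 1)) = Add(Mul(2, Pow(682, Rational(1, 2))), -1) = Add(-1, Mul(2, Pow(682, Rational(1, 2))))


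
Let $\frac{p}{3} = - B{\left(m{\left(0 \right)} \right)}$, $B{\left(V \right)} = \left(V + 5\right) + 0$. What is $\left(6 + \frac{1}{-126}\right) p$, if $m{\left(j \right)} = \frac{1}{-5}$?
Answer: $- \frac{604}{7} \approx -86.286$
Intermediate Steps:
$m{\left(j \right)} = - \frac{1}{5}$
$B{\left(V \right)} = 5 + V$ ($B{\left(V \right)} = \left(5 + V\right) + 0 = 5 + V$)
$p = - \frac{72}{5}$ ($p = 3 \left(- (5 - \frac{1}{5})\right) = 3 \left(\left(-1\right) \frac{24}{5}\right) = 3 \left(- \frac{24}{5}\right) = - \frac{72}{5} \approx -14.4$)
$\left(6 + \frac{1}{-126}\right) p = \left(6 + \frac{1}{-126}\right) \left(- \frac{72}{5}\right) = \left(6 - \frac{1}{126}\right) \left(- \frac{72}{5}\right) = \frac{755}{126} \left(- \frac{72}{5}\right) = - \frac{604}{7}$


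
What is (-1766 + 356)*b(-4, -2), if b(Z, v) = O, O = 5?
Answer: -7050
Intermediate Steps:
b(Z, v) = 5
(-1766 + 356)*b(-4, -2) = (-1766 + 356)*5 = -1410*5 = -7050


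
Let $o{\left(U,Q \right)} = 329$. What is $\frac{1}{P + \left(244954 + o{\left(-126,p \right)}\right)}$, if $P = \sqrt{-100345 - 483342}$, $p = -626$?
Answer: $\frac{245283}{60164333776} - \frac{i \sqrt{583687}}{60164333776} \approx 4.0769 \cdot 10^{-6} - 1.2698 \cdot 10^{-8} i$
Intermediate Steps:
$P = i \sqrt{583687}$ ($P = \sqrt{-583687} = i \sqrt{583687} \approx 763.99 i$)
$\frac{1}{P + \left(244954 + o{\left(-126,p \right)}\right)} = \frac{1}{i \sqrt{583687} + \left(244954 + 329\right)} = \frac{1}{i \sqrt{583687} + 245283} = \frac{1}{245283 + i \sqrt{583687}}$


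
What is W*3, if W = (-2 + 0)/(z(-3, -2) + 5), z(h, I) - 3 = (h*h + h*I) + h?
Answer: -3/10 ≈ -0.30000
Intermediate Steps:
z(h, I) = 3 + h + h**2 + I*h (z(h, I) = 3 + ((h*h + h*I) + h) = 3 + ((h**2 + I*h) + h) = 3 + (h + h**2 + I*h) = 3 + h + h**2 + I*h)
W = -1/10 (W = (-2 + 0)/((3 - 3 + (-3)**2 - 2*(-3)) + 5) = -2/((3 - 3 + 9 + 6) + 5) = -2/(15 + 5) = -2/20 = -2*1/20 = -1/10 ≈ -0.10000)
W*3 = -1/10*3 = -3/10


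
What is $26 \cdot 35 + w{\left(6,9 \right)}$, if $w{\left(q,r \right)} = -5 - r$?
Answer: $896$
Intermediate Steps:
$26 \cdot 35 + w{\left(6,9 \right)} = 26 \cdot 35 - 14 = 910 - 14 = 896$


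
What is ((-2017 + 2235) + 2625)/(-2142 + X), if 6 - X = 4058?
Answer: -2843/6194 ≈ -0.45899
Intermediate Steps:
X = -4052 (X = 6 - 1*4058 = 6 - 4058 = -4052)
((-2017 + 2235) + 2625)/(-2142 + X) = ((-2017 + 2235) + 2625)/(-2142 - 4052) = (218 + 2625)/(-6194) = 2843*(-1/6194) = -2843/6194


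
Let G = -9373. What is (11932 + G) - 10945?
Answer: -8386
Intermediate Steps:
(11932 + G) - 10945 = (11932 - 9373) - 10945 = 2559 - 10945 = -8386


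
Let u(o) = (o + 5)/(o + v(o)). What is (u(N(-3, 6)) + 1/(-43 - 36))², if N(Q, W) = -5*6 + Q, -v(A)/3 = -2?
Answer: 4774225/4549689 ≈ 1.0494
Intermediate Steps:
v(A) = 6 (v(A) = -3*(-2) = 6)
N(Q, W) = -30 + Q
u(o) = (5 + o)/(6 + o) (u(o) = (o + 5)/(o + 6) = (5 + o)/(6 + o))
(u(N(-3, 6)) + 1/(-43 - 36))² = ((5 + (-30 - 3))/(6 + (-30 - 3)) + 1/(-43 - 36))² = ((5 - 33)/(6 - 33) + 1/(-79))² = (-28/(-27) - 1/79)² = (-1/27*(-28) - 1/79)² = (28/27 - 1/79)² = (2185/2133)² = 4774225/4549689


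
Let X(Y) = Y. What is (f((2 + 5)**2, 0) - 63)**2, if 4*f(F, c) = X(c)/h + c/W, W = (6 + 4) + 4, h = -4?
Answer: 3969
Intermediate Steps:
W = 14 (W = 10 + 4 = 14)
f(F, c) = -5*c/112 (f(F, c) = (c/(-4) + c/14)/4 = (c*(-1/4) + c*(1/14))/4 = (-c/4 + c/14)/4 = (-5*c/28)/4 = -5*c/112)
(f((2 + 5)**2, 0) - 63)**2 = (-5/112*0 - 63)**2 = (0 - 63)**2 = (-63)**2 = 3969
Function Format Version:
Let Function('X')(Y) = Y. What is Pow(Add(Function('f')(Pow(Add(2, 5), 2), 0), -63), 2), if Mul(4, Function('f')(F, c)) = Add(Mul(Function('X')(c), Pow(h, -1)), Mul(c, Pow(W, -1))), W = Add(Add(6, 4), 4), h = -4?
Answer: 3969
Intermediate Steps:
W = 14 (W = Add(10, 4) = 14)
Function('f')(F, c) = Mul(Rational(-5, 112), c) (Function('f')(F, c) = Mul(Rational(1, 4), Add(Mul(c, Pow(-4, -1)), Mul(c, Pow(14, -1)))) = Mul(Rational(1, 4), Add(Mul(c, Rational(-1, 4)), Mul(c, Rational(1, 14)))) = Mul(Rational(1, 4), Add(Mul(Rational(-1, 4), c), Mul(Rational(1, 14), c))) = Mul(Rational(1, 4), Mul(Rational(-5, 28), c)) = Mul(Rational(-5, 112), c))
Pow(Add(Function('f')(Pow(Add(2, 5), 2), 0), -63), 2) = Pow(Add(Mul(Rational(-5, 112), 0), -63), 2) = Pow(Add(0, -63), 2) = Pow(-63, 2) = 3969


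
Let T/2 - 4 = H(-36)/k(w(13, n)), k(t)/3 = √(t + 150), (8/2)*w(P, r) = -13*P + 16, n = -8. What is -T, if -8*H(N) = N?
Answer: -8 - 2*√447/149 ≈ -8.2838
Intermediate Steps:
H(N) = -N/8
w(P, r) = 4 - 13*P/4 (w(P, r) = (-13*P + 16)/4 = (16 - 13*P)/4 = 4 - 13*P/4)
k(t) = 3*√(150 + t) (k(t) = 3*√(t + 150) = 3*√(150 + t))
T = 8 + 2*√447/149 (T = 8 + 2*((-⅛*(-36))/((3*√(150 + (4 - 13/4*13))))) = 8 + 2*(9/(2*((3*√(150 + (4 - 169/4)))))) = 8 + 2*(9/(2*((3*√(150 - 153/4))))) = 8 + 2*(9/(2*((3*√(447/4))))) = 8 + 2*(9/(2*((3*(√447/2))))) = 8 + 2*(9/(2*((3*√447/2)))) = 8 + 2*(9*(2*√447/1341)/2) = 8 + 2*(√447/149) = 8 + 2*√447/149 ≈ 8.2838)
-T = -(8 + 2*√447/149) = -8 - 2*√447/149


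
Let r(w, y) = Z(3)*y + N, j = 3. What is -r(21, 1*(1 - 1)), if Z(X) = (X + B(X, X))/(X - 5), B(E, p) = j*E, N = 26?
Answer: -26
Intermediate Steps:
B(E, p) = 3*E
Z(X) = 4*X/(-5 + X) (Z(X) = (X + 3*X)/(X - 5) = (4*X)/(-5 + X) = 4*X/(-5 + X))
r(w, y) = 26 - 6*y (r(w, y) = (4*3/(-5 + 3))*y + 26 = (4*3/(-2))*y + 26 = (4*3*(-½))*y + 26 = -6*y + 26 = 26 - 6*y)
-r(21, 1*(1 - 1)) = -(26 - 6*(1 - 1)) = -(26 - 6*0) = -(26 + 0) = -1*26 = -26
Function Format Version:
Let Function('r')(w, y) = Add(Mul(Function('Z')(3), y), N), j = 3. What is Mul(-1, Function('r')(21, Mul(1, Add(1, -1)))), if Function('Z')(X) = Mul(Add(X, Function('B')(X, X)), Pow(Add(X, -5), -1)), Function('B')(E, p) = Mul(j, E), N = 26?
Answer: -26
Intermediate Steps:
Function('B')(E, p) = Mul(3, E)
Function('Z')(X) = Mul(4, X, Pow(Add(-5, X), -1)) (Function('Z')(X) = Mul(Add(X, Mul(3, X)), Pow(Add(X, -5), -1)) = Mul(Mul(4, X), Pow(Add(-5, X), -1)) = Mul(4, X, Pow(Add(-5, X), -1)))
Function('r')(w, y) = Add(26, Mul(-6, y)) (Function('r')(w, y) = Add(Mul(Mul(4, 3, Pow(Add(-5, 3), -1)), y), 26) = Add(Mul(Mul(4, 3, Pow(-2, -1)), y), 26) = Add(Mul(Mul(4, 3, Rational(-1, 2)), y), 26) = Add(Mul(-6, y), 26) = Add(26, Mul(-6, y)))
Mul(-1, Function('r')(21, Mul(1, Add(1, -1)))) = Mul(-1, Add(26, Mul(-6, Mul(1, Add(1, -1))))) = Mul(-1, Add(26, Mul(-6, Mul(1, 0)))) = Mul(-1, Add(26, Mul(-6, 0))) = Mul(-1, Add(26, 0)) = Mul(-1, 26) = -26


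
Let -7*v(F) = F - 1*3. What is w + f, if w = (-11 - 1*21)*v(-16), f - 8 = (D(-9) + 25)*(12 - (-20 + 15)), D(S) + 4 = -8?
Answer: 995/7 ≈ 142.14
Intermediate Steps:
v(F) = 3/7 - F/7 (v(F) = -(F - 1*3)/7 = -(F - 3)/7 = -(-3 + F)/7 = 3/7 - F/7)
D(S) = -12 (D(S) = -4 - 8 = -12)
f = 229 (f = 8 + (-12 + 25)*(12 - (-20 + 15)) = 8 + 13*(12 - 1*(-5)) = 8 + 13*(12 + 5) = 8 + 13*17 = 8 + 221 = 229)
w = -608/7 (w = (-11 - 1*21)*(3/7 - 1/7*(-16)) = (-11 - 21)*(3/7 + 16/7) = -32*19/7 = -608/7 ≈ -86.857)
w + f = -608/7 + 229 = 995/7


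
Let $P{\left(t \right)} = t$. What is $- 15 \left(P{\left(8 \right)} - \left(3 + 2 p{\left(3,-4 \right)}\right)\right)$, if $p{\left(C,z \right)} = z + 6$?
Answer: $-15$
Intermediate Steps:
$p{\left(C,z \right)} = 6 + z$
$- 15 \left(P{\left(8 \right)} - \left(3 + 2 p{\left(3,-4 \right)}\right)\right) = - 15 \left(8 - \left(3 + 2 \left(6 - 4\right)\right)\right) = - 15 \left(8 - 7\right) = \left(-15\right) 1 = -15$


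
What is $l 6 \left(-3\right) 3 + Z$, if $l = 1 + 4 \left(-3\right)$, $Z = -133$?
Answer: $461$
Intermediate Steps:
$l = -11$ ($l = 1 - 12 = -11$)
$l 6 \left(-3\right) 3 + Z = - 11 \cdot 6 \left(-3\right) 3 - 133 = - 11 \left(\left(-18\right) 3\right) - 133 = \left(-11\right) \left(-54\right) - 133 = 594 - 133 = 461$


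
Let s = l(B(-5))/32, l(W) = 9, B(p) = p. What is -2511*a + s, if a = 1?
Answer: -80343/32 ≈ -2510.7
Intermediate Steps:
s = 9/32 ≈ 0.28125
-2511*a + s = -2511 + 9/32 = -80343/32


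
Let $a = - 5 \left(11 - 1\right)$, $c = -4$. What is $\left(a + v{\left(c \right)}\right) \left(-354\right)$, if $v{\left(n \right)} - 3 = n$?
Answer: $18054$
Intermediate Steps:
$v{\left(n \right)} = 3 + n$
$a = -50$ ($a = \left(-5\right) 10 = -50$)
$\left(a + v{\left(c \right)}\right) \left(-354\right) = \left(-50 + \left(3 - 4\right)\right) \left(-354\right) = \left(-50 - 1\right) \left(-354\right) = \left(-51\right) \left(-354\right) = 18054$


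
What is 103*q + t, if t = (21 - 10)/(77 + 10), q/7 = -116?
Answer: -7276321/87 ≈ -83636.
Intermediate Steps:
q = -812 (q = 7*(-116) = -812)
t = 11/87 ≈ 0.12644
103*q + t = 103*(-812) + 11/87 = -83636 + 11/87 = -7276321/87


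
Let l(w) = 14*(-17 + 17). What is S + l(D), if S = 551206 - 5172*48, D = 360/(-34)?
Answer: 302950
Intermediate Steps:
D = -180/17 (D = 360*(-1/34) = -180/17 ≈ -10.588)
l(w) = 0 (l(w) = 14*0 = 0)
S = 302950 (S = 551206 - 248256 = 302950)
S + l(D) = 302950 + 0 = 302950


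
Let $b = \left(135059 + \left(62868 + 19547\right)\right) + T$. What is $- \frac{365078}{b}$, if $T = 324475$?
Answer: $- \frac{365078}{541949} \approx -0.67364$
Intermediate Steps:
$b = 541949$ ($b = \left(135059 + \left(62868 + 19547\right)\right) + 324475 = \left(135059 + 82415\right) + 324475 = 217474 + 324475 = 541949$)
$- \frac{365078}{b} = - \frac{365078}{541949}$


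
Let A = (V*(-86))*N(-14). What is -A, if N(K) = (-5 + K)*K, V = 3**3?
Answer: 617652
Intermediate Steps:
V = 27
N(K) = K*(-5 + K)
A = -617652 (A = (27*(-86))*(-14*(-5 - 14)) = -(-32508)*(-19) = -2322*266 = -617652)
-A = -1*(-617652) = 617652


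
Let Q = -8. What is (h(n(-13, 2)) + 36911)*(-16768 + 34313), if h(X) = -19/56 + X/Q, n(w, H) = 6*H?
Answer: 36263988585/56 ≈ 6.4757e+8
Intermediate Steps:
h(X) = -19/56 - X/8 (h(X) = -19/56 + X/(-8) = -19*1/56 + X*(-⅛) = -19/56 - X/8)
(h(n(-13, 2)) + 36911)*(-16768 + 34313) = ((-19/56 - 3*2/4) + 36911)*(-16768 + 34313) = ((-19/56 - ⅛*12) + 36911)*17545 = ((-19/56 - 3/2) + 36911)*17545 = (-103/56 + 36911)*17545 = (2066913/56)*17545 = 36263988585/56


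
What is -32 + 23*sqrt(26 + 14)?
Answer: -32 + 46*sqrt(10) ≈ 113.46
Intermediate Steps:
-32 + 23*sqrt(26 + 14) = -32 + 23*sqrt(40) = -32 + 23*(2*sqrt(10)) = -32 + 46*sqrt(10)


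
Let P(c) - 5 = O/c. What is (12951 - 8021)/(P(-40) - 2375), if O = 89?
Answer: -197200/94889 ≈ -2.0782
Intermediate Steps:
P(c) = 5 + 89/c
(12951 - 8021)/(P(-40) - 2375) = (12951 - 8021)/((5 + 89/(-40)) - 2375) = 4930/((5 + 89*(-1/40)) - 2375) = 4930/((5 - 89/40) - 2375) = 4930/(111/40 - 2375) = 4930/(-94889/40) = 4930*(-40/94889) = -197200/94889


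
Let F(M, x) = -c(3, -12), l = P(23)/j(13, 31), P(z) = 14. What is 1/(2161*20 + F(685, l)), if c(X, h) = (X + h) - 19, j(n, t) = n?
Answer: 1/43248 ≈ 2.3122e-5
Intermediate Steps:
c(X, h) = -19 + X + h
l = 14/13 ≈ 1.0769
F(M, x) = 28 (F(M, x) = -(-19 + 3 - 12) = -1*(-28) = 28)
1/(2161*20 + F(685, l)) = 1/(2161*20 + 28) = 1/(43220 + 28) = 1/43248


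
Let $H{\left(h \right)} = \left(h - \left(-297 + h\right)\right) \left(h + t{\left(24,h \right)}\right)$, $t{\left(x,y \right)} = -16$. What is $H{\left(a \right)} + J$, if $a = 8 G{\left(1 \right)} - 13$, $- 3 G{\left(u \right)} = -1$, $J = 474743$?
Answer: $466922$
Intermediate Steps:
$G{\left(u \right)} = \frac{1}{3}$ ($G{\left(u \right)} = \left(- \frac{1}{3}\right) \left(-1\right) = \frac{1}{3}$)
$a = - \frac{31}{3}$ ($a = 8 \cdot \frac{1}{3} - 13 = \frac{8}{3} - 13 = - \frac{31}{3} \approx -10.333$)
$H{\left(h \right)} = -4752 + 297 h$ ($H{\left(h \right)} = \left(h - \left(-297 + h\right)\right) \left(h - 16\right) = 297 \left(-16 + h\right) = -4752 + 297 h$)
$H{\left(a \right)} + J = \left(-4752 + 297 \left(- \frac{31}{3}\right)\right) + 474743 = \left(-4752 - 3069\right) + 474743 = -7821 + 474743 = 466922$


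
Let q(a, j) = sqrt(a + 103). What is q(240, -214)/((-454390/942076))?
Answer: -3297266*sqrt(7)/227195 ≈ -38.398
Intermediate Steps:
q(a, j) = sqrt(103 + a)
q(240, -214)/((-454390/942076)) = sqrt(103 + 240)/((-454390/942076)) = sqrt(343)/((-454390*1/942076)) = (7*sqrt(7))/(-227195/471038) = (7*sqrt(7))*(-471038/227195) = -3297266*sqrt(7)/227195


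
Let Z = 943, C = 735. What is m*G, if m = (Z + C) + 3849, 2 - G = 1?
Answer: 5527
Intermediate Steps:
G = 1 (G = 2 - 1*1 = 2 - 1 = 1)
m = 5527 (m = (943 + 735) + 3849 = 1678 + 3849 = 5527)
m*G = 5527*1 = 5527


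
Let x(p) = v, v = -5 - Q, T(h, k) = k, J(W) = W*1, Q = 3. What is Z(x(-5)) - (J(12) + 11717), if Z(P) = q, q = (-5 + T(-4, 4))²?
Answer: -11728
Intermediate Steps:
J(W) = W
v = -8 (v = -5 - 1*3 = -5 - 3 = -8)
q = 1 (q = (-5 + 4)² = (-1)² = 1)
x(p) = -8
Z(P) = 1
Z(x(-5)) - (J(12) + 11717) = 1 - (12 + 11717) = 1 - 1*11729 = 1 - 11729 = -11728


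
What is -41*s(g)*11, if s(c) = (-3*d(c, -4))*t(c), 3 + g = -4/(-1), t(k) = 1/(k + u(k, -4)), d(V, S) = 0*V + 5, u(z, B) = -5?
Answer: -6765/4 ≈ -1691.3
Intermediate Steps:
d(V, S) = 5 (d(V, S) = 0 + 5 = 5)
t(k) = 1/(-5 + k) (t(k) = 1/(k - 5) = 1/(-5 + k))
g = 1 (g = -3 - 4/(-1) = -3 - 4*(-1) = -3 + 4 = 1)
s(c) = -15/(-5 + c) (s(c) = (-3*5)/(-5 + c) = -15/(-5 + c))
-41*s(g)*11 = -(-615)/(-5 + 1)*11 = -(-615)/(-4)*11 = -(-615)*(-1)/4*11 = -41*15/4*11 = -615/4*11 = -6765/4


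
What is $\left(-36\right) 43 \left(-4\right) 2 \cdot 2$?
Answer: $24768$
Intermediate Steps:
$\left(-36\right) 43 \left(-4\right) 2 \cdot 2 = - 1548 \left(\left(-8\right) 2\right) = \left(-1548\right) \left(-16\right) = 24768$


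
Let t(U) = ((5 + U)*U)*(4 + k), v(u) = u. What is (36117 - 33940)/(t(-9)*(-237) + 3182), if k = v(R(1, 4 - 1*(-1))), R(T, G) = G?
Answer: -2177/73606 ≈ -0.029576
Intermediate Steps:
k = 5 (k = 4 - 1*(-1) = 4 + 1 = 5)
t(U) = 9*U*(5 + U) (t(U) = ((5 + U)*U)*(4 + 5) = (U*(5 + U))*9 = 9*U*(5 + U))
(36117 - 33940)/(t(-9)*(-237) + 3182) = (36117 - 33940)/((9*(-9)*(5 - 9))*(-237) + 3182) = 2177/((9*(-9)*(-4))*(-237) + 3182) = 2177/(324*(-237) + 3182) = 2177/(-76788 + 3182) = 2177/(-73606) = 2177*(-1/73606) = -2177/73606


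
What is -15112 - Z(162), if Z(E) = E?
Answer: -15274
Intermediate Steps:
-15112 - Z(162) = -15112 - 1*162 = -15112 - 162 = -15274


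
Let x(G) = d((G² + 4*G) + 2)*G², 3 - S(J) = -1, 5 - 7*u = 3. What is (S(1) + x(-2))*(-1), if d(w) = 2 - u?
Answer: -76/7 ≈ -10.857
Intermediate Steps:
u = 2/7 (u = 5/7 - ⅐*3 = 5/7 - 3/7 = 2/7 ≈ 0.28571)
S(J) = 4 (S(J) = 3 - 1*(-1) = 3 + 1 = 4)
d(w) = 12/7 (d(w) = 2 - 1*2/7 = 2 - 2/7 = 12/7)
x(G) = 12*G²/7
(S(1) + x(-2))*(-1) = (4 + (12/7)*(-2)²)*(-1) = (4 + (12/7)*4)*(-1) = (4 + 48/7)*(-1) = (76/7)*(-1) = -76/7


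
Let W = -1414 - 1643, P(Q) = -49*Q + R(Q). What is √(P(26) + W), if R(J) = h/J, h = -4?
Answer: I*√731965/13 ≈ 65.812*I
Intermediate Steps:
R(J) = -4/J
P(Q) = -49*Q - 4/Q
W = -3057
√(P(26) + W) = √((-49*26 - 4/26) - 3057) = √((-1274 - 4*1/26) - 3057) = √((-1274 - 2/13) - 3057) = √(-16564/13 - 3057) = √(-56305/13) = I*√731965/13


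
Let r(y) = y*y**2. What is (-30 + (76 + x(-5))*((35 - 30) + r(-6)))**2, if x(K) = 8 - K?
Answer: 353778481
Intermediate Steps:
r(y) = y**3
(-30 + (76 + x(-5))*((35 - 30) + r(-6)))**2 = (-30 + (76 + (8 - 1*(-5)))*((35 - 30) + (-6)**3))**2 = (-30 + (76 + (8 + 5))*(5 - 216))**2 = (-30 + (76 + 13)*(-211))**2 = (-30 + 89*(-211))**2 = (-30 - 18779)**2 = (-18809)**2 = 353778481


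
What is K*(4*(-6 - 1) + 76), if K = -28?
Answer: -1344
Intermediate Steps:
K*(4*(-6 - 1) + 76) = -28*(4*(-6 - 1) + 76) = -28*(4*(-7) + 76) = -28*(-28 + 76) = -28*48 = -1344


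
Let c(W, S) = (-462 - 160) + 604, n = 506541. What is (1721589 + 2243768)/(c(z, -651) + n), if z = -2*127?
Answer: 3965357/506523 ≈ 7.8286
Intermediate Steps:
z = -254
c(W, S) = -18 (c(W, S) = -622 + 604 = -18)
(1721589 + 2243768)/(c(z, -651) + n) = (1721589 + 2243768)/(-18 + 506541) = 3965357/506523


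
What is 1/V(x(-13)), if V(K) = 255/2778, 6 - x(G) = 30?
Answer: 926/85 ≈ 10.894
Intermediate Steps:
x(G) = -24 (x(G) = 6 - 1*30 = 6 - 30 = -24)
V(K) = 85/926 (V(K) = 255*(1/2778) = 85/926)
1/V(x(-13)) = 1/(85/926) = 926/85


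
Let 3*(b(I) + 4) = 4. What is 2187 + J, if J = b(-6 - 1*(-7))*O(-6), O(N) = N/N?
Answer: 6553/3 ≈ 2184.3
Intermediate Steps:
b(I) = -8/3 (b(I) = -4 + (⅓)*4 = -4 + 4/3 = -8/3)
O(N) = 1
J = -8/3 (J = -8/3*1 = -8/3 ≈ -2.6667)
2187 + J = 2187 - 8/3 = 6553/3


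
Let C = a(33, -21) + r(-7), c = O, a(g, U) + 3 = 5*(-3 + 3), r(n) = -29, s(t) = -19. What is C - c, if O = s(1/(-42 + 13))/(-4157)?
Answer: -133043/4157 ≈ -32.005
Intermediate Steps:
O = 19/4157 (O = -19/(-4157) = -19*(-1/4157) = 19/4157 ≈ 0.0045706)
a(g, U) = -3 (a(g, U) = -3 + 5*(-3 + 3) = -3 + 5*0 = -3 + 0 = -3)
c = 19/4157 ≈ 0.0045706
C = -32 (C = -3 - 29 = -32)
C - c = -32 - 1*19/4157 = -32 - 19/4157 = -133043/4157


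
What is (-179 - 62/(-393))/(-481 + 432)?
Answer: 70285/19257 ≈ 3.6498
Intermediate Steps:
(-179 - 62/(-393))/(-481 + 432) = (-179 - 62*(-1/393))/(-49) = (-179 + 62/393)*(-1/49) = -70285/393*(-1/49) = 70285/19257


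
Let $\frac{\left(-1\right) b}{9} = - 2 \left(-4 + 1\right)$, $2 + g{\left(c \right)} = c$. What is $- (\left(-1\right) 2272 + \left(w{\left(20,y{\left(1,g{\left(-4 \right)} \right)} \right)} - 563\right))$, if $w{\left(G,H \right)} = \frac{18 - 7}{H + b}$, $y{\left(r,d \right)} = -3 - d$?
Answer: $\frac{144596}{51} \approx 2835.2$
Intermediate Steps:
$g{\left(c \right)} = -2 + c$
$b = -54$ ($b = - 9 \left(- 2 \left(-4 + 1\right)\right) = - 9 \left(\left(-2\right) \left(-3\right)\right) = \left(-9\right) 6 = -54$)
$w{\left(G,H \right)} = \frac{11}{-54 + H}$ ($w{\left(G,H \right)} = \frac{18 - 7}{H - 54} = \frac{11}{-54 + H}$)
$- (\left(-1\right) 2272 + \left(w{\left(20,y{\left(1,g{\left(-4 \right)} \right)} \right)} - 563\right)) = - (\left(-1\right) 2272 - \left(563 - \frac{11}{-54 - -3}\right)) = - (-2272 - \left(563 - \frac{11}{-54 - -3}\right)) = - (-2272 - \left(563 - \frac{11}{-54 + \left(-3 + 6\right)}\right)) = - (-2272 - \left(563 - \frac{11}{-54 + 3}\right)) = - (-2272 - \left(563 - \frac{11}{-51}\right)) = - (-2272 + \left(11 \left(- \frac{1}{51}\right) - 563\right)) = - (-2272 - \frac{28724}{51}) = \left(-1\right) \left(- \frac{144596}{51}\right) = \frac{144596}{51}$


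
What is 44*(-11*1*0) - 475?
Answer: -475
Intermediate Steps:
44*(-11*1*0) - 475 = 44*(-11*0) - 475 = 44*0 - 475 = 0 - 475 = -475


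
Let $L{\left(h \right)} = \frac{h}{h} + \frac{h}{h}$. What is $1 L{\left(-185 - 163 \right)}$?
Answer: $2$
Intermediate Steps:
$L{\left(h \right)} = 2$ ($L{\left(h \right)} = 1 + 1 = 2$)
$1 L{\left(-185 - 163 \right)} = 1 \cdot 2 = 2$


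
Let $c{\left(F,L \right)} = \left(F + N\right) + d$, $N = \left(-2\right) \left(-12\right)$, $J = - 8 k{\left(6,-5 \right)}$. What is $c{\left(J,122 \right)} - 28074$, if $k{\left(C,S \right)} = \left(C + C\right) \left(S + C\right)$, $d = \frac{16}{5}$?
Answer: $- \frac{140714}{5} \approx -28143.0$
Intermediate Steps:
$d = \frac{16}{5}$ ($d = 16 \cdot \frac{1}{5} = \frac{16}{5} \approx 3.2$)
$k{\left(C,S \right)} = 2 C \left(C + S\right)$
$J = -96$ ($J = - 8 \cdot 2 \cdot 6 \left(6 - 5\right) = - 8 \cdot 2 \cdot 6 \cdot 1 = \left(-8\right) 12 = -96$)
$N = 24$
$c{\left(F,L \right)} = \frac{136}{5} + F$ ($c{\left(F,L \right)} = \left(F + 24\right) + \frac{16}{5} = \left(24 + F\right) + \frac{16}{5} = \frac{136}{5} + F$)
$c{\left(J,122 \right)} - 28074 = \left(\frac{136}{5} - 96\right) - 28074 = - \frac{344}{5} - 28074 = - \frac{140714}{5}$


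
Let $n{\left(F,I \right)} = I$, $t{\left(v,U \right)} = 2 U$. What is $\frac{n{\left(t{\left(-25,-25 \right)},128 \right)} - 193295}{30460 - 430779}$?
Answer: $\frac{193167}{400319} \approx 0.48253$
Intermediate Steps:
$\frac{n{\left(t{\left(-25,-25 \right)},128 \right)} - 193295}{30460 - 430779} = \frac{128 - 193295}{30460 - 430779} = - \frac{193167}{-400319} = \left(-193167\right) \left(- \frac{1}{400319}\right) = \frac{193167}{400319}$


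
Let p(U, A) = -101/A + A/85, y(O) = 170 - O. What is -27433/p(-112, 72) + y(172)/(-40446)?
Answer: 3395238664481/68778423 ≈ 49365.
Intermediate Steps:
p(U, A) = -101/A + A/85 (p(U, A) = -101/A + A*(1/85) = -101/A + A/85)
-27433/p(-112, 72) + y(172)/(-40446) = -27433/(-101/72 + (1/85)*72) + (170 - 1*172)/(-40446) = -27433/(-101*1/72 + 72/85) + (170 - 172)*(-1/40446) = -27433/(-101/72 + 72/85) - 2*(-1/40446) = -27433/(-3401/6120) + 1/20223 = -27433*(-6120/3401) + 1/20223 = 167889960/3401 + 1/20223 = 3395238664481/68778423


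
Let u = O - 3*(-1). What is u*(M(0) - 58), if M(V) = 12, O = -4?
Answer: 46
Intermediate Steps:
u = -1 (u = -4 - 3*(-1) = -4 + 3 = -1)
u*(M(0) - 58) = -(12 - 58) = -1*(-46) = 46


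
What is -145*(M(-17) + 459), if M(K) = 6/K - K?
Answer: -1172470/17 ≈ -68969.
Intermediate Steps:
M(K) = -K + 6/K
-145*(M(-17) + 459) = -145*((-1*(-17) + 6/(-17)) + 459) = -145*((17 + 6*(-1/17)) + 459) = -145*((17 - 6/17) + 459) = -145*(283/17 + 459) = -145*8086/17 = -1172470/17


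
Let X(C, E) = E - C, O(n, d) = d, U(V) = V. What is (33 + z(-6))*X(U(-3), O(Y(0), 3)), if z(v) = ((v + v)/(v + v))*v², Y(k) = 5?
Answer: 414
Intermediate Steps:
z(v) = v² (z(v) = ((2*v)/((2*v)))*v² = ((2*v)*(1/(2*v)))*v² = 1*v² = v²)
(33 + z(-6))*X(U(-3), O(Y(0), 3)) = (33 + (-6)²)*(3 - 1*(-3)) = (33 + 36)*(3 + 3) = 69*6 = 414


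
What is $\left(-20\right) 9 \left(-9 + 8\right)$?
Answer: $180$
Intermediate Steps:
$\left(-20\right) 9 \left(-9 + 8\right) = \left(-180\right) \left(-1\right) = 180$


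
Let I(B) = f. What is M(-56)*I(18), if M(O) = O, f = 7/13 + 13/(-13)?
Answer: 336/13 ≈ 25.846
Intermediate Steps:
f = -6/13 (f = 7*(1/13) + 13*(-1/13) = 7/13 - 1 = -6/13 ≈ -0.46154)
I(B) = -6/13
M(-56)*I(18) = -56*(-6/13) = 336/13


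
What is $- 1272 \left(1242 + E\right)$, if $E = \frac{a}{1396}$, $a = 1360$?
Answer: $- \frac{551791056}{349} \approx -1.5811 \cdot 10^{6}$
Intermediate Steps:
$E = \frac{340}{349}$ ($E = \frac{1360}{1396} = 1360 \cdot \frac{1}{1396} = \frac{340}{349} \approx 0.97421$)
$- 1272 \left(1242 + E\right) = - 1272 \left(1242 + \frac{340}{349}\right) = \left(-1272\right) \frac{433798}{349} = - \frac{551791056}{349}$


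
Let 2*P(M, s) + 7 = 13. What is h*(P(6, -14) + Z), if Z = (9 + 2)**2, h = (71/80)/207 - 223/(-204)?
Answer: 9577357/70380 ≈ 136.08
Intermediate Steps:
P(M, s) = 3 (P(M, s) = -7/2 + (1/2)*13 = -7/2 + 13/2 = 3)
h = 308947/281520 (h = (71*(1/80))*(1/207) - 223*(-1/204) = (71/80)*(1/207) + 223/204 = 71/16560 + 223/204 = 308947/281520 ≈ 1.0974)
Z = 121 (Z = 11**2 = 121)
h*(P(6, -14) + Z) = 308947*(3 + 121)/281520 = (308947/281520)*124 = 9577357/70380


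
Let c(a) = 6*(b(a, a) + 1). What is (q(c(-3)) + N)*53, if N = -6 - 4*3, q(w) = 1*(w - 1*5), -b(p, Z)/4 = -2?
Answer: 1643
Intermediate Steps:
b(p, Z) = 8 (b(p, Z) = -4*(-2) = 8)
c(a) = 54 (c(a) = 6*(8 + 1) = 6*9 = 54)
q(w) = -5 + w (q(w) = 1*(w - 5) = 1*(-5 + w) = -5 + w)
N = -18 (N = -6 - 12 = -18)
(q(c(-3)) + N)*53 = ((-5 + 54) - 18)*53 = (49 - 18)*53 = 31*53 = 1643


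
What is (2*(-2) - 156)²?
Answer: 25600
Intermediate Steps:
(2*(-2) - 156)² = (-4 - 156)² = (-160)² = 25600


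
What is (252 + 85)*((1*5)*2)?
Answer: 3370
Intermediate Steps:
(252 + 85)*((1*5)*2) = 337*(5*2) = 337*10 = 3370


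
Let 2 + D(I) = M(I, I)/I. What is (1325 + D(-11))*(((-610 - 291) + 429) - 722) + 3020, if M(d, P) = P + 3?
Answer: -17352614/11 ≈ -1.5775e+6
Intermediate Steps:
M(d, P) = 3 + P
D(I) = -2 + (3 + I)/I
(1325 + D(-11))*(((-610 - 291) + 429) - 722) + 3020 = (1325 + (3 - 1*(-11))/(-11))*(((-610 - 291) + 429) - 722) + 3020 = (1325 - (3 + 11)/11)*((-901 + 429) - 722) + 3020 = (1325 - 1/11*14)*(-472 - 722) + 3020 = (1325 - 14/11)*(-1194) + 3020 = (14561/11)*(-1194) + 3020 = -17385834/11 + 3020 = -17352614/11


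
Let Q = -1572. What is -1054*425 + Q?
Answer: -449522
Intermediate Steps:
-1054*425 + Q = -1054*425 - 1572 = -447950 - 1572 = -449522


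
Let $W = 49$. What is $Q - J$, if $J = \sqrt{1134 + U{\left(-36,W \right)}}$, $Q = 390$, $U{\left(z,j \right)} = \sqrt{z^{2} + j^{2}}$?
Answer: $390 - \sqrt{1134 + \sqrt{3697}} \approx 355.43$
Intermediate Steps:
$U{\left(z,j \right)} = \sqrt{j^{2} + z^{2}}$
$J = \sqrt{1134 + \sqrt{3697}}$ ($J = \sqrt{1134 + \sqrt{49^{2} + \left(-36\right)^{2}}} = \sqrt{1134 + \sqrt{2401 + 1296}} = \sqrt{1134 + \sqrt{3697}} \approx 34.566$)
$Q - J = 390 - \sqrt{1134 + \sqrt{3697}}$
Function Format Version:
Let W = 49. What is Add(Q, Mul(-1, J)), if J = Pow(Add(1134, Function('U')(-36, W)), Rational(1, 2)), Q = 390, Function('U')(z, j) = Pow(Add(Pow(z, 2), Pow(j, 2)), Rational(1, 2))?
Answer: Add(390, Mul(-1, Pow(Add(1134, Pow(3697, Rational(1, 2))), Rational(1, 2)))) ≈ 355.43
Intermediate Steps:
Function('U')(z, j) = Pow(Add(Pow(j, 2), Pow(z, 2)), Rational(1, 2))
J = Pow(Add(1134, Pow(3697, Rational(1, 2))), Rational(1, 2)) (J = Pow(Add(1134, Pow(Add(Pow(49, 2), Pow(-36, 2)), Rational(1, 2))), Rational(1, 2)) = Pow(Add(1134, Pow(Add(2401, 1296), Rational(1, 2))), Rational(1, 2)) = Pow(Add(1134, Pow(3697, Rational(1, 2))), Rational(1, 2)) ≈ 34.566)
Add(Q, Mul(-1, J)) = Add(390, Mul(-1, Pow(Add(1134, Pow(3697, Rational(1, 2))), Rational(1, 2))))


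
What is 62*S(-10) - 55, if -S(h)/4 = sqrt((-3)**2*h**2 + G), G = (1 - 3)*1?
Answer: -55 - 248*sqrt(898) ≈ -7486.7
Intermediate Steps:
G = -2 (G = -2*1 = -2)
S(h) = -4*sqrt(-2 + 9*h**2) (S(h) = -4*sqrt((-3)**2*h**2 - 2) = -4*sqrt(9*h**2 - 2) = -4*sqrt(-2 + 9*h**2))
62*S(-10) - 55 = 62*(-4*sqrt(-2 + 9*(-10)**2)) - 55 = 62*(-4*sqrt(-2 + 9*100)) - 55 = 62*(-4*sqrt(-2 + 900)) - 55 = 62*(-4*sqrt(898)) - 55 = -248*sqrt(898) - 55 = -55 - 248*sqrt(898)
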